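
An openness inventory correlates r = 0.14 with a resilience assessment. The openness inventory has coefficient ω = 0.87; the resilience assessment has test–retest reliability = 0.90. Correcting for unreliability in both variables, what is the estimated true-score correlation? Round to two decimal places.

r_true = r_obs / √(r_xx · r_yy) = 0.14 / √(0.87 × 0.90) = 0.14 / √0.7830 = 0.14 / 0.8849 ≈ 0.16.

0.16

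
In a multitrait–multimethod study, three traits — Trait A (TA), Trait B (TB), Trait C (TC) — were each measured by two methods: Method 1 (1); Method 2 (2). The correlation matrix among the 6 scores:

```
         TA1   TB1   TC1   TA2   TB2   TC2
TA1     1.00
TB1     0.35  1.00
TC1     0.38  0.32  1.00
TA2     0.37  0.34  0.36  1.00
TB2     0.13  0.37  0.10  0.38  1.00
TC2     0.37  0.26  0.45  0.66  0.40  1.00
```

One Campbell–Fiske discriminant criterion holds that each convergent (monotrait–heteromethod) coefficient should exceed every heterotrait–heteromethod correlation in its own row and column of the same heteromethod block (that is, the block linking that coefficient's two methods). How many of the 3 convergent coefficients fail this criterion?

Checking each validity diagonal entry against its comparison values:
TA (methods 1·2): 0.37 vs {0.13, 0.34, 0.37, 0.36} → fail.
TB (methods 1·2): 0.37 vs {0.34, 0.13, 0.26, 0.10} → pass.
TC (methods 1·2): 0.45 vs {0.36, 0.37, 0.10, 0.26} → pass.
1 of 3 fail.

1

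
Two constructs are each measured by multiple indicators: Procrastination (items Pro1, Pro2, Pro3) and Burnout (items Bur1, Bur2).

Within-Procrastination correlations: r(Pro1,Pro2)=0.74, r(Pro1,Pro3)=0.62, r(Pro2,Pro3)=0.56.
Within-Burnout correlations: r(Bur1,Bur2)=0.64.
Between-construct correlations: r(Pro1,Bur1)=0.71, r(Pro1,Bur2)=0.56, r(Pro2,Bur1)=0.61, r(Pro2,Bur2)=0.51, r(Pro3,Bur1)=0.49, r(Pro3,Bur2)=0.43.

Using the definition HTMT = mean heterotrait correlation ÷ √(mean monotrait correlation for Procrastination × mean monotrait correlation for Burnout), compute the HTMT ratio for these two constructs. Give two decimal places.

0.86

Between-construct mean = 3.31/6 = 0.5517.
Mean within-Pro = 1.92/3 = 0.6400; mean within-Bur = 0.64/1 = 0.6400.
Geometric mean = √(0.6400 × 0.6400) = 0.6400.
HTMT = 0.5517 / 0.6400 = 0.86.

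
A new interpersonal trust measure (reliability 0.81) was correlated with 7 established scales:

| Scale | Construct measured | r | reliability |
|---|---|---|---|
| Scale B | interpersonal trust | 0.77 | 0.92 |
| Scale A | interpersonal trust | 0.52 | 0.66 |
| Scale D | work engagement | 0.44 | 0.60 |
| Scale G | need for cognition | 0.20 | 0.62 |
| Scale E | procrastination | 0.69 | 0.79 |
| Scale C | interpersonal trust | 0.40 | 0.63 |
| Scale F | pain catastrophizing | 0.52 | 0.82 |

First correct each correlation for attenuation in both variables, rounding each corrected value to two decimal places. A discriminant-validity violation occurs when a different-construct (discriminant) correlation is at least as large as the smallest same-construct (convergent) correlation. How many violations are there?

Disattenuated r (r / √(r_scale · r_new)):
  Scale B (conv): 0.77 / √(0.92·0.81) = 0.89
  Scale A (conv): 0.52 / √(0.66·0.81) = 0.71
  Scale D (disc): 0.44 / √(0.60·0.81) = 0.63
  Scale G (disc): 0.20 / √(0.62·0.81) = 0.28
  Scale E (disc): 0.69 / √(0.79·0.81) = 0.86
  Scale C (conv): 0.40 / √(0.63·0.81) = 0.56
  Scale F (disc): 0.52 / √(0.82·0.81) = 0.64
Smallest convergent = 0.56. Discriminant values: 0.63, 0.28, 0.86, 0.64; count ≥ 0.56 → 3.

3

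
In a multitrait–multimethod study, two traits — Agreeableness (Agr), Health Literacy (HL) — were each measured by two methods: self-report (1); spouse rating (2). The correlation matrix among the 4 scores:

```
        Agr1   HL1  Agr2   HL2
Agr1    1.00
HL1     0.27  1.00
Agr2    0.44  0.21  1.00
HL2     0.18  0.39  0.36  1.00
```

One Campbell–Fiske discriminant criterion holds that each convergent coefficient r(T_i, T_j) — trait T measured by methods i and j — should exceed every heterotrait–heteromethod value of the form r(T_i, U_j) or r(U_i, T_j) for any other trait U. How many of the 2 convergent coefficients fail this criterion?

0

Each convergent coefficient versus the relevant comparison correlations:
Agr (methods 1·2): 0.44 vs {0.18, 0.21} → pass.
HL (methods 1·2): 0.39 vs {0.21, 0.18} → pass.
0 of 2 fail.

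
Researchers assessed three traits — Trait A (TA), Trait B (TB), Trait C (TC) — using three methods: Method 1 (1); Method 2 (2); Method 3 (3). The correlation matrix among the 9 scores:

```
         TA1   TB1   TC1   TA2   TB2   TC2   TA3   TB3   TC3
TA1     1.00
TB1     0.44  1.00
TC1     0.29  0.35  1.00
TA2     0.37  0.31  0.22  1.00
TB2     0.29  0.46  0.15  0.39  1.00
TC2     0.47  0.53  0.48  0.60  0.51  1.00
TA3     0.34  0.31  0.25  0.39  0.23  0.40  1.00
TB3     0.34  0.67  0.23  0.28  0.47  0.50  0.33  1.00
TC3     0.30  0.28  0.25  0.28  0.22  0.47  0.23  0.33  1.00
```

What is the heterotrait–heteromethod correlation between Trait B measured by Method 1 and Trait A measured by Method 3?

0.31

Different traits and methods: r(TB1, TA3) = 0.31.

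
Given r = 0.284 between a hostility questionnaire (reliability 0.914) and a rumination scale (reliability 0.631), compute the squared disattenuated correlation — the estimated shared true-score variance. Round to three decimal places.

0.140

Disattenuated r = 0.284 / √(0.914 × 0.631) = 0.284 / 0.7594 = 0.3740.
Shared true-score variance = 0.3740² = 0.1399 ≈ 0.140.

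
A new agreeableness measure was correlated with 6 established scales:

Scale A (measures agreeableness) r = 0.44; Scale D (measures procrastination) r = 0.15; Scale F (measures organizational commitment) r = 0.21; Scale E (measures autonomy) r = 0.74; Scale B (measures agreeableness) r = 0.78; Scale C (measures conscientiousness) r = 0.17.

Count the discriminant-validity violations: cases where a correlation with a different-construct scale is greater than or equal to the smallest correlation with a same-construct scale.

1

Convergent (same construct = agreeableness): Scale A, Scale B.
Smallest convergent = 0.44. Discriminant values: 0.15, 0.21, 0.74, 0.17; count ≥ 0.44 → 1.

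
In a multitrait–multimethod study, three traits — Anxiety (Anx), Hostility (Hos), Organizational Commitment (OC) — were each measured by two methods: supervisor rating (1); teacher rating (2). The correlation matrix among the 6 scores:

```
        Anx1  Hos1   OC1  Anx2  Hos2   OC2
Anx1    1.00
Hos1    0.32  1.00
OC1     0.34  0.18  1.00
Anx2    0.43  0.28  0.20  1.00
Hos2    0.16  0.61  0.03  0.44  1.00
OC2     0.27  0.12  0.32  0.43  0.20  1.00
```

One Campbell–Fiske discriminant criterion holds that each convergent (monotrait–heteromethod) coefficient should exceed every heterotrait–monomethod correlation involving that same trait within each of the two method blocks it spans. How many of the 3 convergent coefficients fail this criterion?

Checking each validity diagonal entry against its comparison values:
Anx (methods 1·2): 0.43 vs {0.32, 0.44, 0.34, 0.43} → fail.
Hos (methods 1·2): 0.61 vs {0.32, 0.44, 0.18, 0.20} → pass.
OC (methods 1·2): 0.32 vs {0.34, 0.43, 0.18, 0.20} → fail.
2 of 3 fail.

2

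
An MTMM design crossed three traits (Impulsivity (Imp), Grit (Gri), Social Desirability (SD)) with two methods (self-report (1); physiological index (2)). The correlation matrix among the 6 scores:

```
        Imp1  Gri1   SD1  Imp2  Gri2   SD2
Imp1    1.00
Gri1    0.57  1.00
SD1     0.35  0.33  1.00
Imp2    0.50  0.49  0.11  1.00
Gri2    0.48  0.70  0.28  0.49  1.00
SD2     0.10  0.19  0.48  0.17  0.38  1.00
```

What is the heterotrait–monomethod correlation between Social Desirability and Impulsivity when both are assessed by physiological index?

Different traits, same method: r(SD2, Imp2) = 0.17.

0.17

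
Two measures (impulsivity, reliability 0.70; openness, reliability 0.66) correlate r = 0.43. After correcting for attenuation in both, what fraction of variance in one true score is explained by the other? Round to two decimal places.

Disattenuated r = 0.43 / √(0.70 × 0.66) = 0.43 / 0.6797 = 0.6326.
Shared true-score variance = 0.6326² = 0.4002 ≈ 0.40.

0.40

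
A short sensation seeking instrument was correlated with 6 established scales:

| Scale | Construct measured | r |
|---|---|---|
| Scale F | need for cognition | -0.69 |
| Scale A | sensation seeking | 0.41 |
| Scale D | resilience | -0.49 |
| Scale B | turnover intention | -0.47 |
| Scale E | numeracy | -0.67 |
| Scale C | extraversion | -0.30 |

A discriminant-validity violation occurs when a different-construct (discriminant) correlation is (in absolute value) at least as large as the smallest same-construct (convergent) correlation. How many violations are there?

Convergent (same construct = sensation seeking): Scale A.
Smallest convergent = 0.41. Discriminant |r|: 0.69, 0.49, 0.47, 0.67, 0.30; count ≥ 0.41 → 4.

4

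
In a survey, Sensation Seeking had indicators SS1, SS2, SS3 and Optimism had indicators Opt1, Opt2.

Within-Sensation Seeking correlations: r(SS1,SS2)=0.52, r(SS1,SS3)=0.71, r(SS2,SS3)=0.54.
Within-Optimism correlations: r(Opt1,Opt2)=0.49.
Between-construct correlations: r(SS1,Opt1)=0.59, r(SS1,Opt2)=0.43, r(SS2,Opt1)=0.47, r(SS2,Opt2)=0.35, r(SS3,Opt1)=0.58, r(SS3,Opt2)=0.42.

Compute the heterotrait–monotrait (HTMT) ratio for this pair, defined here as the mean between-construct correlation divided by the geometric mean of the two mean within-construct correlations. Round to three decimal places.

Mean between = 2.84/6 = 0.4733.
Mean within-SS = 1.77/3 = 0.5900; mean within-Opt = 0.49/1 = 0.4900.
Geometric mean = √(0.5900 × 0.4900) = 0.5377.
HTMT = 0.4733 / 0.5377 = 0.880.

0.880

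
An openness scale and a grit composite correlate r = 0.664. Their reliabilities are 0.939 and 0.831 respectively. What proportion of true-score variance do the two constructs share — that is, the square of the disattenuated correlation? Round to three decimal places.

Disattenuated r = 0.664 / √(0.939 × 0.831) = 0.664 / 0.8834 = 0.7516.
Shared true-score variance = 0.7516² = 0.5649 ≈ 0.565.

0.565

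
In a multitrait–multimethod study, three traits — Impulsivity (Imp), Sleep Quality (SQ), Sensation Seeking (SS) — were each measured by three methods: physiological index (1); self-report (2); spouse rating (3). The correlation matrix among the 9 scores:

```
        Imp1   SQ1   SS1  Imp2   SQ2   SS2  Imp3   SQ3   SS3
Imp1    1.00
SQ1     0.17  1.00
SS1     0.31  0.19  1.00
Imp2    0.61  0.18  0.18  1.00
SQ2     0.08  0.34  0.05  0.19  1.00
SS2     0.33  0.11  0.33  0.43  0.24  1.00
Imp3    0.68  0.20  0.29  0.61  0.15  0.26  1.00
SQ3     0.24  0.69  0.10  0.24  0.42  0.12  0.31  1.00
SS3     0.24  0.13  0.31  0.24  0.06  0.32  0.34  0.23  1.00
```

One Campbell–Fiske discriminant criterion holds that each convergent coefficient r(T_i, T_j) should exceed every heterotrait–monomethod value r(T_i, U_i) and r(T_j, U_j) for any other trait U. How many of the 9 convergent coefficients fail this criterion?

Convergent coefficients and their comparison sets:
Imp (methods 1·2): 0.61 vs {0.17, 0.19, 0.31, 0.43} → pass.
Imp (methods 1·3): 0.68 vs {0.17, 0.31, 0.31, 0.34} → pass.
Imp (methods 2·3): 0.61 vs {0.19, 0.31, 0.43, 0.34} → pass.
SQ (methods 1·2): 0.34 vs {0.17, 0.19, 0.19, 0.24} → pass.
SQ (methods 1·3): 0.69 vs {0.17, 0.31, 0.19, 0.23} → pass.
SQ (methods 2·3): 0.42 vs {0.19, 0.31, 0.24, 0.23} → pass.
SS (methods 1·2): 0.33 vs {0.31, 0.43, 0.19, 0.24} → fail.
SS (methods 1·3): 0.31 vs {0.31, 0.34, 0.19, 0.23} → fail.
SS (methods 2·3): 0.32 vs {0.43, 0.34, 0.24, 0.23} → fail.
3 of 9 fail.

3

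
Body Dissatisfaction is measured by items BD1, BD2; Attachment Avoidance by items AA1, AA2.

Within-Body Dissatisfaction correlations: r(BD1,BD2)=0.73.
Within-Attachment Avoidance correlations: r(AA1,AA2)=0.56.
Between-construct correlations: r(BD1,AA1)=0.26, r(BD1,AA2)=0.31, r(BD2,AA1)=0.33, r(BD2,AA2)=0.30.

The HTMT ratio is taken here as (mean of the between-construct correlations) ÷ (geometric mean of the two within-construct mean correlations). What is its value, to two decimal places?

0.47

Mean between = 1.20/4 = 0.3000.
Mean within-BD = 0.73/1 = 0.7300; mean within-AA = 0.56/1 = 0.5600.
Geometric mean = √(0.7300 × 0.5600) = 0.6394.
HTMT = 0.3000 / 0.6394 = 0.47.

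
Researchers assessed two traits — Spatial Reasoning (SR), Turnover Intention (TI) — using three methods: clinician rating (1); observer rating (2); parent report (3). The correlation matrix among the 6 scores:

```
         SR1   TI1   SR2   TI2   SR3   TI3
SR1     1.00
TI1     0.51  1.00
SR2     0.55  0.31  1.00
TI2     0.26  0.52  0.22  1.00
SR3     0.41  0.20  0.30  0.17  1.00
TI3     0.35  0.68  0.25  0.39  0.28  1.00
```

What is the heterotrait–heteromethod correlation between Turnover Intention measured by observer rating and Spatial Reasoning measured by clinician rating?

Different traits and methods: r(TI2, SR1) = 0.26.

0.26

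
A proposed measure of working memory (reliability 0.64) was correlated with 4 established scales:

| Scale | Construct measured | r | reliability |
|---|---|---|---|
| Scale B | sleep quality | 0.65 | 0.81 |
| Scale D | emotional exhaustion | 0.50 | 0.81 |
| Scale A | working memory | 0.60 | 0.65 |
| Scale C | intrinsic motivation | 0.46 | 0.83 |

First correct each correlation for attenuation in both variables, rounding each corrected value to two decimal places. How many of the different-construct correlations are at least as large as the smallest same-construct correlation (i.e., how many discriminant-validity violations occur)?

Disattenuated r (r / √(r_scale · r_new)):
  Scale B (disc): 0.65 / √(0.81·0.64) = 0.90
  Scale D (disc): 0.50 / √(0.81·0.64) = 0.69
  Scale A (conv): 0.60 / √(0.65·0.64) = 0.93
  Scale C (disc): 0.46 / √(0.83·0.64) = 0.63
Smallest convergent = 0.93. Discriminant values: 0.90, 0.69, 0.63; count ≥ 0.93 → 0.

0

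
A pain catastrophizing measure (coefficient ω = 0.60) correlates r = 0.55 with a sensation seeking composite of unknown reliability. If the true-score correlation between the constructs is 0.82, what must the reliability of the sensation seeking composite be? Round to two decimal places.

0.75

r_true = r_obs / √(r_xx · r_yy) ⇒ 0.82 = 0.55 / √(0.60 · r_yy).
√(0.60 · r_yy) = 0.55 / 0.82 = 0.6707; 0.60 · r_yy = 0.4498; r_yy = 0.4498 / 0.60 ≈ 0.75.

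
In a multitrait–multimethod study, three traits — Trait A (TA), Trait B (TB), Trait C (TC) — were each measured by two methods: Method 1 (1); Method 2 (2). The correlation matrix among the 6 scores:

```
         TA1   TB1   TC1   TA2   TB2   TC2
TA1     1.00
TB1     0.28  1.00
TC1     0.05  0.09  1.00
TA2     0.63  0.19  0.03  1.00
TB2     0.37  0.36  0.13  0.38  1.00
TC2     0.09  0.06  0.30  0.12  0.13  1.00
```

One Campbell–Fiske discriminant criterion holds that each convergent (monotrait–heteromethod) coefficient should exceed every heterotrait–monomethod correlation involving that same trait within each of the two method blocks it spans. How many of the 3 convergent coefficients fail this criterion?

1

Checking each validity diagonal entry against its comparison values:
TA (methods 1·2): 0.63 vs {0.28, 0.38, 0.05, 0.12} → pass.
TB (methods 1·2): 0.36 vs {0.28, 0.38, 0.09, 0.13} → fail.
TC (methods 1·2): 0.30 vs {0.05, 0.12, 0.09, 0.13} → pass.
1 of 3 fail.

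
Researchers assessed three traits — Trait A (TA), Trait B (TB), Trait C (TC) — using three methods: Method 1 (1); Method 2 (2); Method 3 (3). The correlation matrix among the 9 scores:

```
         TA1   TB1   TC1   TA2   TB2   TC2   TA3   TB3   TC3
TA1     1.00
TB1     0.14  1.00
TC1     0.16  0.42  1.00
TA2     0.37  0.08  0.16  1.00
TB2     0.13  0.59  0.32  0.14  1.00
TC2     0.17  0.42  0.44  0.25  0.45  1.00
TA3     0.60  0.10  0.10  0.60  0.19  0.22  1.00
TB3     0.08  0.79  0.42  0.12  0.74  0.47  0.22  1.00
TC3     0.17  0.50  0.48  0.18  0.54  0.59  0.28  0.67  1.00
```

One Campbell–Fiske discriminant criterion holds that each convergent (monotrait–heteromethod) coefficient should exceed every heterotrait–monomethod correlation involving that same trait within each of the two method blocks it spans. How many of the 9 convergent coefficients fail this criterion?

Convergent coefficients and their comparison sets:
TA (methods 1·2): 0.37 vs {0.14, 0.14, 0.16, 0.25} → pass.
TA (methods 1·3): 0.60 vs {0.14, 0.22, 0.16, 0.28} → pass.
TA (methods 2·3): 0.60 vs {0.14, 0.22, 0.25, 0.28} → pass.
TB (methods 1·2): 0.59 vs {0.14, 0.14, 0.42, 0.45} → pass.
TB (methods 1·3): 0.79 vs {0.14, 0.22, 0.42, 0.67} → pass.
TB (methods 2·3): 0.74 vs {0.14, 0.22, 0.45, 0.67} → pass.
TC (methods 1·2): 0.44 vs {0.16, 0.25, 0.42, 0.45} → fail.
TC (methods 1·3): 0.48 vs {0.16, 0.28, 0.42, 0.67} → fail.
TC (methods 2·3): 0.59 vs {0.25, 0.28, 0.45, 0.67} → fail.
3 of 9 fail.

3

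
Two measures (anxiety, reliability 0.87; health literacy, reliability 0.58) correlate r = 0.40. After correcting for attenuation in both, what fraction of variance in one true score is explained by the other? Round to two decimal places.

0.32

Disattenuated r = 0.40 / √(0.87 × 0.58) = 0.40 / 0.7104 = 0.5631.
Shared true-score variance = 0.5631² = 0.3171 ≈ 0.32.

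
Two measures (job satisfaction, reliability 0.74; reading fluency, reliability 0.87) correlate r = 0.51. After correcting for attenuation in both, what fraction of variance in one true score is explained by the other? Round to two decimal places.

Disattenuated r = 0.51 / √(0.74 × 0.87) = 0.51 / 0.8024 = 0.6356.
Shared true-score variance = 0.6356² = 0.4040 ≈ 0.40.

0.40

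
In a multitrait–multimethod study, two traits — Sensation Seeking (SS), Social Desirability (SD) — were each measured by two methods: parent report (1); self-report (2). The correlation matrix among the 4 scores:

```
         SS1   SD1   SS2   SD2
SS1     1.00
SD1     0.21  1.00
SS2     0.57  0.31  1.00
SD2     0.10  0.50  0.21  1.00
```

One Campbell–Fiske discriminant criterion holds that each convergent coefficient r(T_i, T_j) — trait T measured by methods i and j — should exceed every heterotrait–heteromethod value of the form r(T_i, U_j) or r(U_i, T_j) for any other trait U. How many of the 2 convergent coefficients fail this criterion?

0

Convergent coefficients and their comparison sets:
SS (methods 1·2): 0.57 vs {0.10, 0.31} → pass.
SD (methods 1·2): 0.50 vs {0.31, 0.10} → pass.
0 of 2 fail.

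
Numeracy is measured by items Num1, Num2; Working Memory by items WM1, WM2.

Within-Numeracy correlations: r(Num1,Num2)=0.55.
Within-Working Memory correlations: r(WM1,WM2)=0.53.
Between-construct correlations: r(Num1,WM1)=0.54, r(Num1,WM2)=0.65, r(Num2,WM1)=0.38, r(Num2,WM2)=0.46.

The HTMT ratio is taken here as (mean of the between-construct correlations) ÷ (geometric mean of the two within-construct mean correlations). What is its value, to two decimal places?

Mean between = 2.03/4 = 0.5075.
Mean within-Num = 0.55/1 = 0.5500; mean within-WM = 0.53/1 = 0.5300.
Geometric mean = √(0.5500 × 0.5300) = 0.5399.
HTMT = 0.5075 / 0.5399 = 0.94.

0.94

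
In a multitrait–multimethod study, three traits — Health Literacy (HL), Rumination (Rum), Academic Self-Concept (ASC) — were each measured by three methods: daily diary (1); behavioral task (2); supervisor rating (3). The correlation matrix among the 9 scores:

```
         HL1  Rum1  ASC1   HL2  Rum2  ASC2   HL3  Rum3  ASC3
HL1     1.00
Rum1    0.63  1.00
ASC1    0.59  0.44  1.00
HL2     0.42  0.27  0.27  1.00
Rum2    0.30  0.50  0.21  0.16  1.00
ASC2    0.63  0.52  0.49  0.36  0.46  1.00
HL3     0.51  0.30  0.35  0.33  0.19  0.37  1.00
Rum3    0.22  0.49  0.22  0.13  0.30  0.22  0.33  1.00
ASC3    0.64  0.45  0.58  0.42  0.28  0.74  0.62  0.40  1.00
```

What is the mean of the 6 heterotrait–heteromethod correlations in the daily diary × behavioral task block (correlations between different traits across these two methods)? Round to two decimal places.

0.37

HTHM values (method 1 × method 2): 0.30, 0.63, 0.27, 0.52, 0.27, 0.21; mean = 2.20/6 = 0.37.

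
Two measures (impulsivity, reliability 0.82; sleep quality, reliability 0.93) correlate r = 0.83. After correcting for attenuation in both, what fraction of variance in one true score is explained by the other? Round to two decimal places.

Disattenuated r = 0.83 / √(0.82 × 0.93) = 0.83 / 0.8733 = 0.9504.
Shared true-score variance = 0.9504² = 0.9033 ≈ 0.90.

0.90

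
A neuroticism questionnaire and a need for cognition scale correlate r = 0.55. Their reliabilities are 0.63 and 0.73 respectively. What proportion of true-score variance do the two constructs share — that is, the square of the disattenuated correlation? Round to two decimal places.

0.66

Disattenuated r = 0.55 / √(0.63 × 0.73) = 0.55 / 0.6782 = 0.8110.
Shared true-score variance = 0.8110² = 0.6577 ≈ 0.66.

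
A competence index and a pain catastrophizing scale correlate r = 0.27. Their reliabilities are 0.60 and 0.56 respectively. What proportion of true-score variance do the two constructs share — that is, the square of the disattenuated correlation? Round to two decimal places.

0.22

Disattenuated r = 0.27 / √(0.60 × 0.56) = 0.27 / 0.5797 = 0.4658.
Shared true-score variance = 0.4658² = 0.2170 ≈ 0.22.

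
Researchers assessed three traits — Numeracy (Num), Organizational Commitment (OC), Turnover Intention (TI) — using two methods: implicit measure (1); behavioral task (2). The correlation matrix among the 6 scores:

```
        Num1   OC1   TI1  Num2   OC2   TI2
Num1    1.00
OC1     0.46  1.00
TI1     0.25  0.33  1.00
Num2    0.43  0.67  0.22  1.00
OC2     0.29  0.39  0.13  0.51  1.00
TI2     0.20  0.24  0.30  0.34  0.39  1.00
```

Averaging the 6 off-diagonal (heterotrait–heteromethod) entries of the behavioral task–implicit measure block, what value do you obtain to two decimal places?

HTHM values (method 2 × method 1): 0.67, 0.22, 0.29, 0.13, 0.20, 0.24; mean = 1.75/6 = 0.29.

0.29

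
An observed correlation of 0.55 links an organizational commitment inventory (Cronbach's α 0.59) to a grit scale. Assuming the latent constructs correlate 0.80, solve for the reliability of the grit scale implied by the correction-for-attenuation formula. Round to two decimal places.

r_true = r_obs / √(r_xx · r_yy) ⇒ 0.80 = 0.55 / √(0.59 · r_yy).
√(0.59 · r_yy) = 0.55 / 0.80 = 0.6875; 0.59 · r_yy = 0.4727; r_yy = 0.4727 / 0.59 ≈ 0.80.

0.80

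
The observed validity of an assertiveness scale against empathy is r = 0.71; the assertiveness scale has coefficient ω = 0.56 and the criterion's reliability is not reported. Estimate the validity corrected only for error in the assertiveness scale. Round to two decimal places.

Single correction: r_c = r_obs / √r_xx = 0.71 / √0.56 = 0.71 / 0.7483 ≈ 0.95.

0.95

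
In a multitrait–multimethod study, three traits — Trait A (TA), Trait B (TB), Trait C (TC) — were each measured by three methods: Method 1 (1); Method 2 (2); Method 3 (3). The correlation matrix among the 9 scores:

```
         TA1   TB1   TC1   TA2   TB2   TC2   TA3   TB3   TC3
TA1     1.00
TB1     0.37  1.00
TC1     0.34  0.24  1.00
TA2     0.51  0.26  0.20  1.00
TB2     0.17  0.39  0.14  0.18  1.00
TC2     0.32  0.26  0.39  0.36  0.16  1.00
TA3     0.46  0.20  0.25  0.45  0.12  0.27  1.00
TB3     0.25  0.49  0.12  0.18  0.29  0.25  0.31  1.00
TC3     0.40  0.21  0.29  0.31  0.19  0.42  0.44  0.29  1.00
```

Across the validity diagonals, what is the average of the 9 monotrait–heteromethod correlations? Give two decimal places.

Convergent values: 0.51, 0.46, 0.45, 0.39, 0.49, 0.29, 0.39, 0.29, 0.42; mean = 3.69/9 = 0.41.

0.41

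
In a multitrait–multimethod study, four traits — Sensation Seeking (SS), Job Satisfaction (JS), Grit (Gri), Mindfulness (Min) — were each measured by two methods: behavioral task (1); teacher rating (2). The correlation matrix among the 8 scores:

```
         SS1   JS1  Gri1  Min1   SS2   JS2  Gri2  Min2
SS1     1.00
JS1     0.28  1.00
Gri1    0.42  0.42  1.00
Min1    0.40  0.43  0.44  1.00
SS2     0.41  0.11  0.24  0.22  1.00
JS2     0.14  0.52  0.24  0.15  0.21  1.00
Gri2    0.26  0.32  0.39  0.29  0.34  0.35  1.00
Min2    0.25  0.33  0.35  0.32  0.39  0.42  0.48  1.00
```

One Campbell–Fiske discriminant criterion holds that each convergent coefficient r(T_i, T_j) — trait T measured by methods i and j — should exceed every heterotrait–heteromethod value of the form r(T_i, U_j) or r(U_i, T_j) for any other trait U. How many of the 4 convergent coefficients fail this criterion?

Convergent coefficients and their comparison sets:
SS (methods 1·2): 0.41 vs {0.14, 0.11, 0.26, 0.24, 0.25, 0.22} → pass.
JS (methods 1·2): 0.52 vs {0.11, 0.14, 0.32, 0.24, 0.33, 0.15} → pass.
Gri (methods 1·2): 0.39 vs {0.24, 0.26, 0.24, 0.32, 0.35, 0.29} → pass.
Min (methods 1·2): 0.32 vs {0.22, 0.25, 0.15, 0.33, 0.29, 0.35} → fail.
1 of 4 fail.

1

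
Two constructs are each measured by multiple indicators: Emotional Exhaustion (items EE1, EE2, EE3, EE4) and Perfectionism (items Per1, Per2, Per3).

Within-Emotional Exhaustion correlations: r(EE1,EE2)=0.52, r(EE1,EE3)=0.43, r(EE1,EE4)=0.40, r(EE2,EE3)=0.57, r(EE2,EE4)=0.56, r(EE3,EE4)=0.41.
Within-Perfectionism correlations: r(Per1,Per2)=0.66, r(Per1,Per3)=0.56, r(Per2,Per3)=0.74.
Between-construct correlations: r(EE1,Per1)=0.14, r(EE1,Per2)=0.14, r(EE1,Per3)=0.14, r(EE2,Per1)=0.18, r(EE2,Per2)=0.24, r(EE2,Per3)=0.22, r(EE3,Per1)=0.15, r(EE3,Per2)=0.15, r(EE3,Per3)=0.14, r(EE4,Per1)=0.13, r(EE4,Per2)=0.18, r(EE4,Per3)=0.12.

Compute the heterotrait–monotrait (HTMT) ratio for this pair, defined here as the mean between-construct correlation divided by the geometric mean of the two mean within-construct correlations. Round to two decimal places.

0.29

Mean heterotrait r = 1.93/12 = 0.1608.
Mean within-EE = 2.89/6 = 0.4817; mean within-Per = 1.96/3 = 0.6533.
Geometric mean = √(0.4817 × 0.6533) = 0.5610.
HTMT = 0.1608 / 0.5610 = 0.29.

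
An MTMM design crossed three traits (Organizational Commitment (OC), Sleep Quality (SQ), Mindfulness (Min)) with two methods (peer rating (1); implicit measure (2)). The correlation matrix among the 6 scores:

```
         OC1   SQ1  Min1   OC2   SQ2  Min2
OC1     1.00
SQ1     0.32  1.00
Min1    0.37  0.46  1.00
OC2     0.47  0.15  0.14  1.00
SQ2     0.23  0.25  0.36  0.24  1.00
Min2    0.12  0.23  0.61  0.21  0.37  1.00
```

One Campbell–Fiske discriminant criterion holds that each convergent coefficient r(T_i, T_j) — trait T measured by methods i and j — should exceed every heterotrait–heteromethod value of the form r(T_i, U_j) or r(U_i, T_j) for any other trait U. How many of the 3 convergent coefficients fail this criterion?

Each convergent coefficient versus the relevant comparison correlations:
OC (methods 1·2): 0.47 vs {0.23, 0.15, 0.12, 0.14} → pass.
SQ (methods 1·2): 0.25 vs {0.15, 0.23, 0.23, 0.36} → fail.
Min (methods 1·2): 0.61 vs {0.14, 0.12, 0.36, 0.23} → pass.
1 of 3 fail.

1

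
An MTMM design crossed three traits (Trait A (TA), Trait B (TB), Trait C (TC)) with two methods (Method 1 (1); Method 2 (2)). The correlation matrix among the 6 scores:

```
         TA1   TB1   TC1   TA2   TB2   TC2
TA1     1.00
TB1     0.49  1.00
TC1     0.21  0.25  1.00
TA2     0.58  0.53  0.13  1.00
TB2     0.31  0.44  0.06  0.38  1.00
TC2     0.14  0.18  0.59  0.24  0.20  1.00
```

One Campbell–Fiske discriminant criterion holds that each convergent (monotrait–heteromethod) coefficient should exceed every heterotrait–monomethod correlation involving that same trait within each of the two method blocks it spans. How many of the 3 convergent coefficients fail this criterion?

Each convergent coefficient versus the relevant comparison correlations:
TA (methods 1·2): 0.58 vs {0.49, 0.38, 0.21, 0.24} → pass.
TB (methods 1·2): 0.44 vs {0.49, 0.38, 0.25, 0.20} → fail.
TC (methods 1·2): 0.59 vs {0.21, 0.24, 0.25, 0.20} → pass.
1 of 3 fail.

1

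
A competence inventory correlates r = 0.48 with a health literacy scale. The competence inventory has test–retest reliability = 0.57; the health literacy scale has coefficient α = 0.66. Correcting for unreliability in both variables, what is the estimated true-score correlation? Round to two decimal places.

r_true = r_obs / √(r_xx · r_yy) = 0.48 / √(0.57 × 0.66) = 0.48 / √0.3762 = 0.48 / 0.6134 ≈ 0.78.

0.78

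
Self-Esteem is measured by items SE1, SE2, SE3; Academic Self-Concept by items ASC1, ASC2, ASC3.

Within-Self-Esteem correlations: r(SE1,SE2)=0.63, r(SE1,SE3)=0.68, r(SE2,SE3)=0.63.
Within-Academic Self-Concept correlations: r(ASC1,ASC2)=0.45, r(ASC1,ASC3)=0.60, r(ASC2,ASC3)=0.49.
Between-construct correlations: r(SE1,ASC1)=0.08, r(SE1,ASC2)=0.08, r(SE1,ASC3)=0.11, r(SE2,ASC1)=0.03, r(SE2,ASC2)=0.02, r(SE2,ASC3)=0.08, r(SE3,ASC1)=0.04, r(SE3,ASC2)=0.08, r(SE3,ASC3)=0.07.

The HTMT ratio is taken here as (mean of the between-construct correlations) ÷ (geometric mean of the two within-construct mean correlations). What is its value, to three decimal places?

Between-construct mean = 0.59/9 = 0.0656.
Mean within-SE = 1.94/3 = 0.6467; mean within-ASC = 1.54/3 = 0.5133.
Geometric mean = √(0.6467 × 0.5133) = 0.5762.
HTMT = 0.0656 / 0.5762 = 0.114.

0.114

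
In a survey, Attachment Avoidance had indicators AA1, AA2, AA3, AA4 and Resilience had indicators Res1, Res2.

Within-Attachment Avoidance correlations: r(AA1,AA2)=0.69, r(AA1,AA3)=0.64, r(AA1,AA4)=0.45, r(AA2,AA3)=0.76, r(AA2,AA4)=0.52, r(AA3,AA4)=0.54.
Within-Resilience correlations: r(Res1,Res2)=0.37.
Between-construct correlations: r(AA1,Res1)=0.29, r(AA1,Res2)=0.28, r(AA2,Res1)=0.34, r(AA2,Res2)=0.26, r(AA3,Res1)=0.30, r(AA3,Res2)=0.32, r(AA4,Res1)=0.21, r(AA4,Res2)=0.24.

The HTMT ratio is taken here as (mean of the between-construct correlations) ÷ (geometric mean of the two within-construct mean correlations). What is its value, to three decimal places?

0.594

Mean heterotrait r = 2.24/8 = 0.2800.
Mean within-AA = 3.60/6 = 0.6000; mean within-Res = 0.37/1 = 0.3700.
Geometric mean = √(0.6000 × 0.3700) = 0.4712.
HTMT = 0.2800 / 0.4712 = 0.594.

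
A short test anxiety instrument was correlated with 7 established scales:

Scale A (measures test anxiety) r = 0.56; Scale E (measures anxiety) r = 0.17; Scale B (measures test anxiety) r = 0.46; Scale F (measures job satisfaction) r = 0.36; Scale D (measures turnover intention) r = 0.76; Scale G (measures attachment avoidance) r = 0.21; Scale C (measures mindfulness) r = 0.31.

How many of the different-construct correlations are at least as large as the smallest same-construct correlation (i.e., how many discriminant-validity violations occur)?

Convergent (same construct = test anxiety): Scale A, Scale B.
Smallest convergent = 0.46. Discriminant values: 0.17, 0.36, 0.76, 0.21, 0.31; count ≥ 0.46 → 1.

1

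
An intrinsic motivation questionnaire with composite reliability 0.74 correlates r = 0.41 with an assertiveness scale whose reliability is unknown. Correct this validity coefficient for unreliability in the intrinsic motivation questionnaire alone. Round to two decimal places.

0.48

Single correction: r_c = r_obs / √r_xx = 0.41 / √0.74 = 0.41 / 0.8602 ≈ 0.48.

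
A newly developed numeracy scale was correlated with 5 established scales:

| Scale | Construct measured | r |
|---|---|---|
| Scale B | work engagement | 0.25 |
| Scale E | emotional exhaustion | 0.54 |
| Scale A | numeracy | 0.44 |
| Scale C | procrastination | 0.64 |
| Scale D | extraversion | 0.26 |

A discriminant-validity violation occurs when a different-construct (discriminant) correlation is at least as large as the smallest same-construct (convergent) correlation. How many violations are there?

2

Convergent (same construct = numeracy): Scale A.
Smallest convergent = 0.44. Discriminant values: 0.25, 0.54, 0.64, 0.26; count ≥ 0.44 → 2.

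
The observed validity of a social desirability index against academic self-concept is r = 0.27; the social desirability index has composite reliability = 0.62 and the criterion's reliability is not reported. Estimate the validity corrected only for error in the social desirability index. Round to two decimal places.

0.34

Single correction: r_c = r_obs / √r_xx = 0.27 / √0.62 = 0.27 / 0.7874 ≈ 0.34.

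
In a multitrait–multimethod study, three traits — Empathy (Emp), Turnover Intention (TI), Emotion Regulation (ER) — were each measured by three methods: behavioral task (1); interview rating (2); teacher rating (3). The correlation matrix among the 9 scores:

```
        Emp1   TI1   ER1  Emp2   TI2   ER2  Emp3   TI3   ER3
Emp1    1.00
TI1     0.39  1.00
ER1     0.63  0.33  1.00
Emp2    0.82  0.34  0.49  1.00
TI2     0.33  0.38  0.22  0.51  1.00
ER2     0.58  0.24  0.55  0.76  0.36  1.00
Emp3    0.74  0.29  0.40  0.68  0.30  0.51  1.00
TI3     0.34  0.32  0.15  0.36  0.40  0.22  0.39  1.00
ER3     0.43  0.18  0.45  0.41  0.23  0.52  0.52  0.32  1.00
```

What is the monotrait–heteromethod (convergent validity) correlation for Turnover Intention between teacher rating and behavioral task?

0.32

Same trait (TI), different methods: r(TI3, TI1) = 0.32.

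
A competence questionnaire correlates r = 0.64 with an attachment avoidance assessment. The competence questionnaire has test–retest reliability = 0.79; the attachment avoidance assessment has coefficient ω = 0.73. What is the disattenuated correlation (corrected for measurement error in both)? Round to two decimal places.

0.84

r_true = r_obs / √(r_xx · r_yy) = 0.64 / √(0.79 × 0.73) = 0.64 / √0.5767 = 0.64 / 0.7594 ≈ 0.84.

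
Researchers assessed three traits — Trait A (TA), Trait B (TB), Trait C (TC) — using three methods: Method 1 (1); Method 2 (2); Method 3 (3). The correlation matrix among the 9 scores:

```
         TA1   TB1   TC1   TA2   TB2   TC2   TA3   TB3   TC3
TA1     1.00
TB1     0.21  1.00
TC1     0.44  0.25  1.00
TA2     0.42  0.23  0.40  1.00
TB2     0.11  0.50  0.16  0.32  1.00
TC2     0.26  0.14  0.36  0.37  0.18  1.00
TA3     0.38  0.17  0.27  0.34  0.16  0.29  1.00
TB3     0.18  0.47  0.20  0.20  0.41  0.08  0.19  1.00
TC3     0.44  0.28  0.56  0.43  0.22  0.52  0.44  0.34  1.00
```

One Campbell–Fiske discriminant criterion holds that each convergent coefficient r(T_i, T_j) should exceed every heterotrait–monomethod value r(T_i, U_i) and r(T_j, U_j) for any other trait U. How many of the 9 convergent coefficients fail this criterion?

Convergent coefficients and their comparison sets:
TA (methods 1·2): 0.42 vs {0.21, 0.32, 0.44, 0.37} → fail.
TA (methods 1·3): 0.38 vs {0.21, 0.19, 0.44, 0.44} → fail.
TA (methods 2·3): 0.34 vs {0.32, 0.19, 0.37, 0.44} → fail.
TB (methods 1·2): 0.50 vs {0.21, 0.32, 0.25, 0.18} → pass.
TB (methods 1·3): 0.47 vs {0.21, 0.19, 0.25, 0.34} → pass.
TB (methods 2·3): 0.41 vs {0.32, 0.19, 0.18, 0.34} → pass.
TC (methods 1·2): 0.36 vs {0.44, 0.37, 0.25, 0.18} → fail.
TC (methods 1·3): 0.56 vs {0.44, 0.44, 0.25, 0.34} → pass.
TC (methods 2·3): 0.52 vs {0.37, 0.44, 0.18, 0.34} → pass.
4 of 9 fail.

4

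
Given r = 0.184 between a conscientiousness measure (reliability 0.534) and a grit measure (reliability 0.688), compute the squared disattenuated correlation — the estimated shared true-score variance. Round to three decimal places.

0.092

Disattenuated r = 0.184 / √(0.534 × 0.688) = 0.184 / 0.6061 = 0.3036.
Shared true-score variance = 0.3036² = 0.0922 ≈ 0.092.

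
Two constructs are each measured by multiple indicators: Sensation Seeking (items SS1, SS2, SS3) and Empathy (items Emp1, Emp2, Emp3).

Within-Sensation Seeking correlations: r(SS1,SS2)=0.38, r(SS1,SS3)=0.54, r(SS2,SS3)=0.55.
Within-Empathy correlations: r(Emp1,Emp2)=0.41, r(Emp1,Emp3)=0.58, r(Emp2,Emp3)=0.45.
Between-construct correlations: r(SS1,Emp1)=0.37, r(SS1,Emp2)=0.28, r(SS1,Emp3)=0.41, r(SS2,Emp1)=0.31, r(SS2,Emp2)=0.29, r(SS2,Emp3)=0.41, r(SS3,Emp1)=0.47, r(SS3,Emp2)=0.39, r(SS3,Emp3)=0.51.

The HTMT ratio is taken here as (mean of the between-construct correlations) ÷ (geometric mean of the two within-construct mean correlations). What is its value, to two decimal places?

0.79

Mean heterotrait r = 3.44/9 = 0.3822.
Mean within-SS = 1.47/3 = 0.4900; mean within-Emp = 1.44/3 = 0.4800.
Geometric mean = √(0.4900 × 0.4800) = 0.4850.
HTMT = 0.3822 / 0.4850 = 0.79.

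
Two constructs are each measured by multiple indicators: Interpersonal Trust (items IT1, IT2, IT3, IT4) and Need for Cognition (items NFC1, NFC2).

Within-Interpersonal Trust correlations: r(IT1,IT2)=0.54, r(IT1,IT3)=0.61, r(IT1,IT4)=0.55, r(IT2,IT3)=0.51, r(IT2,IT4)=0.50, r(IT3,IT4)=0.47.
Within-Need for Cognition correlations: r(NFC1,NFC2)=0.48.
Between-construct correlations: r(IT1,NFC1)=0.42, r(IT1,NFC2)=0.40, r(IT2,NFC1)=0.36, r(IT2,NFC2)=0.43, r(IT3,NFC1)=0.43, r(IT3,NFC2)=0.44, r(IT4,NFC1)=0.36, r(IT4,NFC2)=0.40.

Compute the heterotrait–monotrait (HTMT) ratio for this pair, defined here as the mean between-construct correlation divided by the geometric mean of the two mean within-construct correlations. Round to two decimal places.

0.80

Mean between = 3.24/8 = 0.4050.
Mean within-IT = 3.18/6 = 0.5300; mean within-NFC = 0.48/1 = 0.4800.
Geometric mean = √(0.5300 × 0.4800) = 0.5044.
HTMT = 0.4050 / 0.5044 = 0.80.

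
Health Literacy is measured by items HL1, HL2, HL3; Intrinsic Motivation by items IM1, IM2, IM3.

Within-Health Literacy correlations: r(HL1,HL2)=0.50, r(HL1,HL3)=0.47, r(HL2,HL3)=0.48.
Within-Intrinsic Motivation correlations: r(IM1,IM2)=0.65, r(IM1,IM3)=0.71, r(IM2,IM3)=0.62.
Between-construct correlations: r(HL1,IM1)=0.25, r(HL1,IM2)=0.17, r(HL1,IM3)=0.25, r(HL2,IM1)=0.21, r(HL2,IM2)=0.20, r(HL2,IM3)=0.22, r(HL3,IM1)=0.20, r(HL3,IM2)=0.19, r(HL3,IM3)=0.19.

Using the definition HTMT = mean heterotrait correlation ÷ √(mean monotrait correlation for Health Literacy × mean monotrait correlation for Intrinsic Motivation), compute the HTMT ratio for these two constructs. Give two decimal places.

0.37

Between-construct mean = 1.88/9 = 0.2089.
Mean within-HL = 1.45/3 = 0.4833; mean within-IM = 1.98/3 = 0.6600.
Geometric mean = √(0.4833 × 0.6600) = 0.5648.
HTMT = 0.2089 / 0.5648 = 0.37.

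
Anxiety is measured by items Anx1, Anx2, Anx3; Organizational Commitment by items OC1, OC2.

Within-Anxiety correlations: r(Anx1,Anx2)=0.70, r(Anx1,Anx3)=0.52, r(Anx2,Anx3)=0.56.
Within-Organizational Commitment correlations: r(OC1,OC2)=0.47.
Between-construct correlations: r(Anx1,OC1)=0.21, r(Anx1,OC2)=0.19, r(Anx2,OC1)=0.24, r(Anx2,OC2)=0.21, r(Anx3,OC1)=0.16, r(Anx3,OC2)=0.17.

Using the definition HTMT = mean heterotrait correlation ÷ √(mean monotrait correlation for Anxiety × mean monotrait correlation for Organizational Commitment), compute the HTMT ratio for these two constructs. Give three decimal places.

0.372

Between-construct mean = 1.18/6 = 0.1967.
Mean within-Anx = 1.78/3 = 0.5933; mean within-OC = 0.47/1 = 0.4700.
Geometric mean = √(0.5933 × 0.4700) = 0.5281.
HTMT = 0.1967 / 0.5281 = 0.372.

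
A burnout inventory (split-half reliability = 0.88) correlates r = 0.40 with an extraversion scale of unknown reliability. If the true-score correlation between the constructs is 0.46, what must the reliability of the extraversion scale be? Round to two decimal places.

r_true = r_obs / √(r_xx · r_yy) ⇒ 0.46 = 0.40 / √(0.88 · r_yy).
√(0.88 · r_yy) = 0.40 / 0.46 = 0.8696; 0.88 · r_yy = 0.7562; r_yy = 0.7562 / 0.88 ≈ 0.86.

0.86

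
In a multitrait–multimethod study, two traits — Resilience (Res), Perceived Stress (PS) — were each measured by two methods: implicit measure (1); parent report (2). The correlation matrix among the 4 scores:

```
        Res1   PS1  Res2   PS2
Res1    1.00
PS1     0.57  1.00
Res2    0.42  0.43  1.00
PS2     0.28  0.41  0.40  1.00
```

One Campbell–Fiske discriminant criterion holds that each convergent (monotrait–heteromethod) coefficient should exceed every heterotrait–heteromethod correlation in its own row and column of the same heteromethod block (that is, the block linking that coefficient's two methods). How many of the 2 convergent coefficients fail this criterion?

2

Convergent coefficients and their comparison sets:
Res (methods 1·2): 0.42 vs {0.28, 0.43} → fail.
PS (methods 1·2): 0.41 vs {0.43, 0.28} → fail.
2 of 2 fail.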